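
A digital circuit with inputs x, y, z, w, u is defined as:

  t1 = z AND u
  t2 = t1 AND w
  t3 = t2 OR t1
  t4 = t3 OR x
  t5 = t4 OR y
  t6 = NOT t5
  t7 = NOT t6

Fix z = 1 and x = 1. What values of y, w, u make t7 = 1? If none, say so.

t7 = NOT t6 must be 1, so t6 = 0.
t6 = NOT t5 must be 0, so t5 = 1.
Check with z = 1 and x = 1 and y=0, w=0, u=0:
t1 = z AND u = 1 AND 0 = 0
t2 = t1 AND w = 0 AND 0 = 0
t3 = t2 OR t1 = 0 OR 0 = 0
t4 = t3 OR x = 0 OR 1 = 1
t5 = t4 OR y = 1 OR 0 = 1
t6 = NOT t5 = NOT 1 = 0
t7 = NOT t6 = NOT 0 = 1
So t7 = 1.

y=0, w=0, u=0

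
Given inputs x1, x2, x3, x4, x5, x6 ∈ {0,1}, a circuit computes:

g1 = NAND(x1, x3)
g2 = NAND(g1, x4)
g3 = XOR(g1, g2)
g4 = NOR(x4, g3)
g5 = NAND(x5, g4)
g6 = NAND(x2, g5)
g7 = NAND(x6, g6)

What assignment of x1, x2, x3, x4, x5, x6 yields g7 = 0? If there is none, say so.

x1=0, x2=0, x3=1, x4=1, x5=0, x6=1

g7 = NAND(x6, g6) must be 0, so both x6 = 1 and g6 = 1.
g6 = NAND(x2, g5) must be 1, so at least one of x2, g5 is 0.
Check with x1=0, x2=0, x3=1, x4=1, x5=0, x6=1:
g1 = NAND(x1, x3) = NAND(0, 1) = 1
g2 = NAND(g1, x4) = NAND(1, 1) = 0
g3 = XOR(g1, g2) = XOR(1, 0) = 1
g4 = NOR(x4, g3) = NOR(1, 1) = 0
g5 = NAND(x5, g4) = NAND(0, 0) = 1
g6 = NAND(x2, g5) = NAND(0, 1) = 1
g7 = NAND(x6, g6) = NAND(1, 1) = 0
So g7 = 0 as required.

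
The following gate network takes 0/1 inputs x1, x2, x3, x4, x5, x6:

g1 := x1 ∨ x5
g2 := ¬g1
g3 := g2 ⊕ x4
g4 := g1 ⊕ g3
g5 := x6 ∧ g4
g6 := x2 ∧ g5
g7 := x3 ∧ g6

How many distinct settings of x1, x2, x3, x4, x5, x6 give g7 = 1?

4

g7 = x3 ∧ g6 must be 1, so both x3 = 1 and g6 = 1.
g6 = x2 ∧ g5 must be 1, so both x2 = 1 and g5 = 1.
g5 = x6 ∧ g4 must be 1, so both x6 = 1 and g4 = 1.
Satisfying assignments:
  x1=0, x2=1, x3=1, x4=0, x5=0, x6=1
  x1=0, x2=1, x3=1, x4=0, x5=1, x6=1
  x1=1, x2=1, x3=1, x4=0, x5=0, x6=1
  x1=1, x2=1, x3=1, x4=0, x5=1, x6=1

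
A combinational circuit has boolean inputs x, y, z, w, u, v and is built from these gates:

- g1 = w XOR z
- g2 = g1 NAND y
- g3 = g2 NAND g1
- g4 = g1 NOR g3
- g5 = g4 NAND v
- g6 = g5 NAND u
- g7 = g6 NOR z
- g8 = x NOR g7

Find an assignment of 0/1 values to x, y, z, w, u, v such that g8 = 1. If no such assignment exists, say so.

x=0, y=1, z=1, w=1, u=0, v=1

g8 = x NOR g7 must be 1, so both x = 0 and g7 = 0.
g7 = g6 NOR z must be 0, so at least one of g6, z is 1.
Check with x=0, y=1, z=1, w=1, u=0, v=1:
g1 = w XOR z = 1 XOR 1 = 0
g2 = g1 NAND y = 0 NAND 1 = 1
g3 = g2 NAND g1 = 1 NAND 0 = 1
g4 = g1 NOR g3 = 0 NOR 1 = 0
g5 = g4 NAND v = 0 NAND 1 = 1
g6 = g5 NAND u = 1 NAND 0 = 1
g7 = g6 NOR z = 1 NOR 1 = 0
g8 = x NOR g7 = 0 NOR 0 = 1
So g8 = 1 as required.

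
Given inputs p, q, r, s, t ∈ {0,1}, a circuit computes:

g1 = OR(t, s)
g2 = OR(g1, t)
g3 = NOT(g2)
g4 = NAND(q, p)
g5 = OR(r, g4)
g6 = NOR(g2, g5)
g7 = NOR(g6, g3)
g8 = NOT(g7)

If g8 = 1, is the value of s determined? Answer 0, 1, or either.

g8 = NOT(g7) must be 1, so g7 = 0.
g7 = NOR(g6, g3) must be 0, so at least one of g6, g3 is 1.
Every assignment with g8 = 1 has s = 0; there are 8 such assignment(s).

0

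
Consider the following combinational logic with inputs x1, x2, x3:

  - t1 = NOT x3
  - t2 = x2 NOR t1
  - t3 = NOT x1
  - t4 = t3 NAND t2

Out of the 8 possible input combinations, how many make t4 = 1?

7

t4 = t3 NAND t2 must be 1, so at least one of t3, t2 is 0.
Enumerating the 8 input combinations, 7 give t4 = 1 and 1 give t4 = 0.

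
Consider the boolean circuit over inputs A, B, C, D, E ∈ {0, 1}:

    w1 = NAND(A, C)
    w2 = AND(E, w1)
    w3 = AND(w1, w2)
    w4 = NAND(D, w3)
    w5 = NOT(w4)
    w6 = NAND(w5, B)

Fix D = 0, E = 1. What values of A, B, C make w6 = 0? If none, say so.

With D = 0, E = 1 fixed, none of the 8 settings of A, B, C give w6 = 0.
For example, with A=0, B=1, C=0:
w1 = NAND(A, C) = NAND(0, 0) = 1
w2 = AND(E, w1) = AND(1, 1) = 1
w3 = AND(w1, w2) = AND(1, 1) = 1
w4 = NAND(D, w3) = NAND(0, 1) = 1
w5 = NOT(w4) = NOT 1 = 0
w6 = NAND(w5, B) = NAND(0, 1) = 1
giving w6 = 1 ≠ 0.

no solution exists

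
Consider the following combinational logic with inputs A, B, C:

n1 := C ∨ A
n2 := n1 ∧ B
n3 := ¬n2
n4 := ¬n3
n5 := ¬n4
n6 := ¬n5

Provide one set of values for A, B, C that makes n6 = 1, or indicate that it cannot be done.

n6 = ¬n5 must be 1, so n5 = 0.
n5 = ¬n4 must be 0, so n4 = 1.
Check with A=1, B=1, C=1:
n1 = C ∨ A = 1 ∨ 1 = 1
n2 = n1 ∧ B = 1 ∧ 1 = 1
n3 = ¬n2 = ¬1 = 0
n4 = ¬n3 = ¬0 = 1
n5 = ¬n4 = ¬1 = 0
n6 = ¬n5 = ¬0 = 1
So n6 = 1 as required.

A=1, B=1, C=1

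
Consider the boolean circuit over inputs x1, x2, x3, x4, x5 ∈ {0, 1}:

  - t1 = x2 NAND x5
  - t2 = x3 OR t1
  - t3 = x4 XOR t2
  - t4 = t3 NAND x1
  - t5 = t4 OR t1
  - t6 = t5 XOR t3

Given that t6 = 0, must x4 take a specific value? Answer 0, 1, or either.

either

Both values of x4 occur among assignments with t6 = 0:
  x4=0: x1=0, x2=0, x3=0, x4=0, x5=0
  x4=1: x1=0, x2=1, x3=0, x4=1, x5=1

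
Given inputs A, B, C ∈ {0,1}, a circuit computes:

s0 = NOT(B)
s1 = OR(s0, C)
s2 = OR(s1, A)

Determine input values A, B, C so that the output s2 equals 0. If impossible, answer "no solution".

s2 = OR(s1, A) must be 0, so both s1 = 0 and A = 0.
Check with A=0, B=1, C=0:
s0 = NOT(B) = NOT 1 = 0
s1 = OR(s0, C) = OR(0, 0) = 0
s2 = OR(s1, A) = OR(0, 0) = 0
So s2 = 0 as required.

A=0, B=1, C=0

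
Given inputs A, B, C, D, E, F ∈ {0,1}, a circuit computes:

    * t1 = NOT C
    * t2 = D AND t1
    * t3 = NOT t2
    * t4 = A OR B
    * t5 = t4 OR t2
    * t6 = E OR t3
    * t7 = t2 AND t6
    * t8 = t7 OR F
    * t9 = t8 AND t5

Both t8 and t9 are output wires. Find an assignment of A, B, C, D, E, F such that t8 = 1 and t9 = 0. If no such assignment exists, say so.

Check with A=0, B=0, C=1, D=0, E=0, F=1:
t1 = NOT C = NOT 1 = 0
t2 = D AND t1 = 0 AND 0 = 0
t3 = NOT t2 = NOT 0 = 1
t4 = A OR B = 0 OR 0 = 0
t5 = t4 OR t2 = 0 OR 0 = 0
t6 = E OR t3 = 0 OR 1 = 1
t7 = t2 AND t6 = 0 AND 1 = 0
t8 = t7 OR F = 0 OR 1 = 1
t9 = t8 AND t5 = 1 AND 0 = 0
So t8 = 1 and t9 = 0.

A=0, B=0, C=1, D=0, E=0, F=1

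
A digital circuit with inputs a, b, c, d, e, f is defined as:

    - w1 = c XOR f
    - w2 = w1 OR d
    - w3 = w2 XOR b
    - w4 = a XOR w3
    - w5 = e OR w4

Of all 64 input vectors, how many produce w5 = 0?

16

w5 = e OR w4 must be 0, so both e = 0 and w4 = 0.
w4 = a XOR w3 must be 0, so a and w3 are equal.
Enumerating the 64 input combinations, 16 give w5 = 0 and 48 give w5 = 1.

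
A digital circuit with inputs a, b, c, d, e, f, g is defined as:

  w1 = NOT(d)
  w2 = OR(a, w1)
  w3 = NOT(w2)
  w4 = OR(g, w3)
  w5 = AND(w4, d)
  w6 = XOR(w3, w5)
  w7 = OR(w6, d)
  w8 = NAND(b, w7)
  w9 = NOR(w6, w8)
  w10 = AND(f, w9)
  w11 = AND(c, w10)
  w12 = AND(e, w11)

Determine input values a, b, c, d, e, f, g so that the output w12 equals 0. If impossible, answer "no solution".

w12 = AND(e, w11) must be 0, so at least one of e, w11 is 0.
Check with a=0 b=1 c=0 d=1 e=0 f=0 g=0:
w1 = NOT(d) = NOT 1 = 0
w2 = OR(a, w1) = OR(0, 0) = 0
w3 = NOT(w2) = NOT 0 = 1
w4 = OR(g, w3) = OR(0, 1) = 1
w5 = AND(w4, d) = AND(1, 1) = 1
w6 = XOR(w3, w5) = XOR(1, 1) = 0
w7 = OR(w6, d) = OR(0, 1) = 1
w8 = NAND(b, w7) = NAND(1, 1) = 0
w9 = NOR(w6, w8) = NOR(0, 0) = 1
w10 = AND(f, w9) = AND(0, 1) = 0
w11 = AND(c, w10) = AND(0, 0) = 0
w12 = AND(e, w11) = AND(0, 0) = 0
So w12 = 0 as required.

a=0 b=1 c=0 d=1 e=0 f=0 g=0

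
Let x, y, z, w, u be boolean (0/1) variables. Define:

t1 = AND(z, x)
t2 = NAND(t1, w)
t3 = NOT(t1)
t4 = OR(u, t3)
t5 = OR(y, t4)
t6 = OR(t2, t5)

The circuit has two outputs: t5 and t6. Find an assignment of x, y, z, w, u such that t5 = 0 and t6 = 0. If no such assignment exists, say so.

Check with x=1, y=0, z=1, w=1, u=0:
t1 = AND(z, x) = AND(1, 1) = 1
t2 = NAND(t1, w) = NAND(1, 1) = 0
t3 = NOT(t1) = NOT 1 = 0
t4 = OR(u, t3) = OR(0, 0) = 0
t5 = OR(y, t4) = OR(0, 0) = 0
t6 = OR(t2, t5) = OR(0, 0) = 0
So t5 = 0 and t6 = 0.

x=1, y=0, z=1, w=1, u=0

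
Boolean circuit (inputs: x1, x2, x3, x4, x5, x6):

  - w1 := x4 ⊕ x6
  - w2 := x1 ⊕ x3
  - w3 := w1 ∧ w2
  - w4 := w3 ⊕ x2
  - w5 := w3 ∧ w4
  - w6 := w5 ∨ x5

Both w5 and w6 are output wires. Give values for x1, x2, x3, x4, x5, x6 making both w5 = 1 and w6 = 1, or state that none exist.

x1=0, x2=0, x3=1, x4=0, x5=1, x6=1

Check with x1=0, x2=0, x3=1, x4=0, x5=1, x6=1:
w1 = x4 ⊕ x6 = 0 ⊕ 1 = 1
w2 = x1 ⊕ x3 = 0 ⊕ 1 = 1
w3 = w1 ∧ w2 = 1 ∧ 1 = 1
w4 = w3 ⊕ x2 = 1 ⊕ 0 = 1
w5 = w3 ∧ w4 = 1 ∧ 1 = 1
w6 = w5 ∨ x5 = 1 ∨ 1 = 1
So w5 = 1 and w6 = 1.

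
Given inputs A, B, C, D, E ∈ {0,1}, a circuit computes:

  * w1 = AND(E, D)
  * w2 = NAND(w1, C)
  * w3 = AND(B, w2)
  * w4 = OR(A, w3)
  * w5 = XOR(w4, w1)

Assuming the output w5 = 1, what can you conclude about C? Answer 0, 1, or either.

either

Both values of C occur among assignments with w5 = 1:
  C=0: A=0, B=0, C=0, D=1, E=1
  C=1: A=0, B=0, C=1, D=1, E=1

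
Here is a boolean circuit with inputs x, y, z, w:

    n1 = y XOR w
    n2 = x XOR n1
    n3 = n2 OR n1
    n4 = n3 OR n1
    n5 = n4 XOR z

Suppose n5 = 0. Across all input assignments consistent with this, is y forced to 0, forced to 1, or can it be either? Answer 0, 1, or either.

either

Both values of y occur among assignments with n5 = 0:
  y=0: x=0, y=0, z=0, w=0
  y=1: x=0, y=1, z=0, w=1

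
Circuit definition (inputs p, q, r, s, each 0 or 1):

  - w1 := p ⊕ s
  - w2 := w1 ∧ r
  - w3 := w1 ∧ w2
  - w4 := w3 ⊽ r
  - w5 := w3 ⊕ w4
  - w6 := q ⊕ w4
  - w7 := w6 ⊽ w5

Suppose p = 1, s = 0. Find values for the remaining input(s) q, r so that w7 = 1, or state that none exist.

With p = 1, s = 0 fixed, none of the 4 settings of q, r give w7 = 1.
For example, with q=1, r=1:
w1 = p ⊕ s = 1 ⊕ 0 = 1
w2 = w1 ∧ r = 1 ∧ 1 = 1
w3 = w1 ∧ w2 = 1 ∧ 1 = 1
w4 = w3 ⊽ r = 1 ⊽ 1 = 0
w5 = w3 ⊕ w4 = 1 ⊕ 0 = 1
w6 = q ⊕ w4 = 1 ⊕ 0 = 1
w7 = w6 ⊽ w5 = 1 ⊽ 1 = 0
giving w7 = 0 ≠ 1.

no solution exists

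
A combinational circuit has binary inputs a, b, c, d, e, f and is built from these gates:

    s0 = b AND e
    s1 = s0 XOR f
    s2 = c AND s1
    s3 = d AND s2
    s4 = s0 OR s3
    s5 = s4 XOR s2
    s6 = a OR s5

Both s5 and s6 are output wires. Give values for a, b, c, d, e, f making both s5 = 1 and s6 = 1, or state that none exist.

Check with a=1 b=1 c=0 d=1 e=1 f=1:
s0 = b AND e = 1 AND 1 = 1
s1 = s0 XOR f = 1 XOR 1 = 0
s2 = c AND s1 = 0 AND 0 = 0
s3 = d AND s2 = 1 AND 0 = 0
s4 = s0 OR s3 = 1 OR 0 = 1
s5 = s4 XOR s2 = 1 XOR 0 = 1
s6 = a OR s5 = 1 OR 1 = 1
So s5 = 1 and s6 = 1.

a=1 b=1 c=0 d=1 e=1 f=1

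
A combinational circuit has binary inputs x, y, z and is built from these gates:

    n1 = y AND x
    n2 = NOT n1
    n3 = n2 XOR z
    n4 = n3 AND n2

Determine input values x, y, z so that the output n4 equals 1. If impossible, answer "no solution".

n4 = n3 AND n2 must be 1, so both n3 = 1 and n2 = 1.
n3 = n2 XOR z must be 1, so n2 and z differ.
Check with x=0, y=1, z=0:
n1 = y AND x = 1 AND 0 = 0
n2 = NOT n1 = NOT 0 = 1
n3 = n2 XOR z = 1 XOR 0 = 1
n4 = n3 AND n2 = 1 AND 1 = 1
So n4 = 1 as required.

x=0, y=1, z=0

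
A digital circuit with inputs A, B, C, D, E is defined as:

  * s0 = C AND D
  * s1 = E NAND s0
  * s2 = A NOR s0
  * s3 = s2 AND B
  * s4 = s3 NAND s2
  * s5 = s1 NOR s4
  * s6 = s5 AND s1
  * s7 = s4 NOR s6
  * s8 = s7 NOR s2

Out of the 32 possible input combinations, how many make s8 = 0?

s8 = s7 NOR s2 must be 0, so at least one of s7, s2 is 1.
Enumerating the 32 input combinations, 12 give s8 = 0 and 20 give s8 = 1.

12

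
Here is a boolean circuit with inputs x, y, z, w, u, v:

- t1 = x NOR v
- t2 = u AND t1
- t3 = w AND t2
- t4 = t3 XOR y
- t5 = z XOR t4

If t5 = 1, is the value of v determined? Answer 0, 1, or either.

Both values of v occur among assignments with t5 = 1:
  v=0: x=0, y=0, z=0, w=1, u=1, v=0
  v=1: x=0, y=0, z=1, w=0, u=0, v=1

either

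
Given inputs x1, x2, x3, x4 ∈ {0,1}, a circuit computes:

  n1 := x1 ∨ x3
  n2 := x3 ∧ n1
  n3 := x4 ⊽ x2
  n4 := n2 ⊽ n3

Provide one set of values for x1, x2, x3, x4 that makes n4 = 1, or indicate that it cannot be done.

n4 = n2 ⊽ n3 must be 1, so both n2 = 0 and n3 = 0.
n2 = x3 ∧ n1 must be 0, so at least one of x3, n1 is 0.
Check with x1=0 x2=0 x3=0 x4=1:
n1 = x1 ∨ x3 = 0 ∨ 0 = 0
n2 = x3 ∧ n1 = 0 ∧ 0 = 0
n3 = x4 ⊽ x2 = 1 ⊽ 0 = 0
n4 = n2 ⊽ n3 = 0 ⊽ 0 = 1
So n4 = 1 as required.

x1=0 x2=0 x3=0 x4=1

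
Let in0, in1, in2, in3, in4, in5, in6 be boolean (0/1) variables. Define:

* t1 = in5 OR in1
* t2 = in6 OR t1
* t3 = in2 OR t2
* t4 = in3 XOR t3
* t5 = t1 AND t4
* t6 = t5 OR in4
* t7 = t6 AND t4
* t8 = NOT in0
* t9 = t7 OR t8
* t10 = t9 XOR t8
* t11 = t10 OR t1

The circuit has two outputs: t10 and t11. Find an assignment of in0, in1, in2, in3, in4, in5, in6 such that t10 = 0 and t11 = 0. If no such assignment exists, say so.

in0=1 in1=0 in2=1 in3=1 in4=1 in5=0 in6=1

Check with in0=1 in1=0 in2=1 in3=1 in4=1 in5=0 in6=1:
t1 = in5 OR in1 = 0 OR 0 = 0
t2 = in6 OR t1 = 1 OR 0 = 1
t3 = in2 OR t2 = 1 OR 1 = 1
t4 = in3 XOR t3 = 1 XOR 1 = 0
t5 = t1 AND t4 = 0 AND 0 = 0
t6 = t5 OR in4 = 0 OR 1 = 1
t7 = t6 AND t4 = 1 AND 0 = 0
t8 = NOT in0 = NOT 1 = 0
t9 = t7 OR t8 = 0 OR 0 = 0
t10 = t9 XOR t8 = 0 XOR 0 = 0
t11 = t10 OR t1 = 0 OR 0 = 0
So t10 = 0 and t11 = 0.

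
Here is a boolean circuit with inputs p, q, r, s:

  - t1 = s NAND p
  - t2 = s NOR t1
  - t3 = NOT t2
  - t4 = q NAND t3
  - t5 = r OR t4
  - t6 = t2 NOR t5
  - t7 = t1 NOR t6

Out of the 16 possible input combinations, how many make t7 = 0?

t7 = t1 NOR t6 must be 0, so at least one of t1, t6 is 1.
Enumerating the 16 input combinations, 13 give t7 = 0 and 3 give t7 = 1.

13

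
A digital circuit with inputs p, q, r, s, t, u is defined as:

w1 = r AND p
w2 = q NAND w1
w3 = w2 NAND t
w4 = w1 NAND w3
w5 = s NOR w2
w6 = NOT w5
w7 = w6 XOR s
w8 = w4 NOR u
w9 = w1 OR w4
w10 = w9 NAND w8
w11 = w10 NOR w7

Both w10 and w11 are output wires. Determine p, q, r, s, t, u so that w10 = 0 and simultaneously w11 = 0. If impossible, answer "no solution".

p=1, q=0, r=1, s=0, t=0, u=0

Check with p=1, q=0, r=1, s=0, t=0, u=0:
w1 = r AND p = 1 AND 1 = 1
w2 = q NAND w1 = 0 NAND 1 = 1
w3 = w2 NAND t = 1 NAND 0 = 1
w4 = w1 NAND w3 = 1 NAND 1 = 0
w5 = s NOR w2 = 0 NOR 1 = 0
w6 = NOT w5 = NOT 0 = 1
w7 = w6 XOR s = 1 XOR 0 = 1
w8 = w4 NOR u = 0 NOR 0 = 1
w9 = w1 OR w4 = 1 OR 0 = 1
w10 = w9 NAND w8 = 1 NAND 1 = 0
w11 = w10 NOR w7 = 0 NOR 1 = 0
So w10 = 0 and w11 = 0.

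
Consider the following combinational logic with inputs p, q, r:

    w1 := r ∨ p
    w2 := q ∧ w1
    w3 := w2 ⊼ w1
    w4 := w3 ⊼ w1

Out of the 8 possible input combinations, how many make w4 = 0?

3

w4 = w3 ⊼ w1 must be 0, so both w3 = 1 and w1 = 1.
Satisfying assignments:
  p=0, q=0, r=1
  p=1, q=0, r=0
  p=1, q=0, r=1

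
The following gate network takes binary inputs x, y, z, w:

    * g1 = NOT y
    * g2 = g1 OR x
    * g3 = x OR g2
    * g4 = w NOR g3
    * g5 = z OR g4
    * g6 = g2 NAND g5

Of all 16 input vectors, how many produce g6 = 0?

6

g6 = g2 NAND g5 must be 0, so both g2 = 1 and g5 = 1.
Satisfying assignments:
  x=0, y=0, z=1, w=0
  x=0, y=0, z=1, w=1
  x=1, y=0, z=1, w=0
  x=1, y=0, z=1, w=1
  x=1, y=1, z=1, w=0
  x=1, y=1, z=1, w=1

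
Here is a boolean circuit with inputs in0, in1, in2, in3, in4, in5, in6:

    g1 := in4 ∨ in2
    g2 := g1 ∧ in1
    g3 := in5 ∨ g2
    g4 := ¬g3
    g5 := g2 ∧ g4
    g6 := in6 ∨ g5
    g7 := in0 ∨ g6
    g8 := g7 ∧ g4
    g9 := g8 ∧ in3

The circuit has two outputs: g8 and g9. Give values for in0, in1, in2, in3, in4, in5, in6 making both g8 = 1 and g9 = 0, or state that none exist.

Check with in0=0, in1=0, in2=0, in3=0, in4=1, in5=0, in6=1:
g1 = in4 ∨ in2 = 1 ∨ 0 = 1
g2 = g1 ∧ in1 = 1 ∧ 0 = 0
g3 = in5 ∨ g2 = 0 ∨ 0 = 0
g4 = ¬g3 = ¬0 = 1
g5 = g2 ∧ g4 = 0 ∧ 1 = 0
g6 = in6 ∨ g5 = 1 ∨ 0 = 1
g7 = in0 ∨ g6 = 0 ∨ 1 = 1
g8 = g7 ∧ g4 = 1 ∧ 1 = 1
g9 = g8 ∧ in3 = 1 ∧ 0 = 0
So g8 = 1 and g9 = 0.

in0=0, in1=0, in2=0, in3=0, in4=1, in5=0, in6=1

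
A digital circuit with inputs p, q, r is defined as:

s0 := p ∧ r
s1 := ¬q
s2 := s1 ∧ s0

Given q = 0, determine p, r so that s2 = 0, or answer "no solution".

Check with q = 0 and p=1, r=0:
s0 = p ∧ r = 1 ∧ 0 = 0
s1 = ¬q = ¬0 = 1
s2 = s1 ∧ s0 = 1 ∧ 0 = 0
So s2 = 0.

p=1, r=0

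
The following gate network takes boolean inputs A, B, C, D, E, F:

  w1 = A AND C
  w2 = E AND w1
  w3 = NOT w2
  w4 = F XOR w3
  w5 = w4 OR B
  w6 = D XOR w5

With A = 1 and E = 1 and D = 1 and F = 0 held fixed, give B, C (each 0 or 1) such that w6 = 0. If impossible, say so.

B=1, C=1

w6 = D XOR w5 must be 0, so D and w5 are equal.
Check with A = 1 and E = 1 and D = 1 and F = 0 and B=1, C=1:
w1 = A AND C = 1 AND 1 = 1
w2 = E AND w1 = 1 AND 1 = 1
w3 = NOT w2 = NOT 1 = 0
w4 = F XOR w3 = 0 XOR 0 = 0
w5 = w4 OR B = 0 OR 1 = 1
w6 = D XOR w5 = 1 XOR 1 = 0
So w6 = 0.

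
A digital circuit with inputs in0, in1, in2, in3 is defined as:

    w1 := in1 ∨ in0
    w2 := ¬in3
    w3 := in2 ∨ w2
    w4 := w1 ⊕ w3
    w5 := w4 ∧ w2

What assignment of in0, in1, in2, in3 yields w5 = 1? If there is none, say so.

Check with in0=0 in1=0 in2=1 in3=0:
w1 = in1 ∨ in0 = 0 ∨ 0 = 0
w2 = ¬in3 = ¬0 = 1
w3 = in2 ∨ w2 = 1 ∨ 1 = 1
w4 = w1 ⊕ w3 = 0 ⊕ 1 = 1
w5 = w4 ∧ w2 = 1 ∧ 1 = 1
So w5 = 1 as required.

in0=0 in1=0 in2=1 in3=0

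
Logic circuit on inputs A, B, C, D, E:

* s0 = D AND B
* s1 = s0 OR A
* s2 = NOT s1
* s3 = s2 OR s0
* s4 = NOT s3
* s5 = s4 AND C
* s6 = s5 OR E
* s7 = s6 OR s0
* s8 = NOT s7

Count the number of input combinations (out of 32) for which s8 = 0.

s8 = NOT s7 must be 0, so s7 = 1.
s7 = s6 OR s0 must be 1, so at least one of s6, s0 is 1.
Enumerating the 32 input combinations, 23 give s8 = 0 and 9 give s8 = 1.

23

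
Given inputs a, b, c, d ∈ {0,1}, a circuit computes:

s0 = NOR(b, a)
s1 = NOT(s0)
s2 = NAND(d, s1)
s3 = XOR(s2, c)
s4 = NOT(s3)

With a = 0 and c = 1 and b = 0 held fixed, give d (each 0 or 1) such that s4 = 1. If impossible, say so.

d=0

s4 = NOT(s3) must be 1, so s3 = 0.
Check with a = 0 and c = 1 and b = 0 and d=0:
s0 = NOR(b, a) = NOR(0, 0) = 1
s1 = NOT(s0) = NOT 1 = 0
s2 = NAND(d, s1) = NAND(0, 0) = 1
s3 = XOR(s2, c) = XOR(1, 1) = 0
s4 = NOT(s3) = NOT 0 = 1
So s4 = 1.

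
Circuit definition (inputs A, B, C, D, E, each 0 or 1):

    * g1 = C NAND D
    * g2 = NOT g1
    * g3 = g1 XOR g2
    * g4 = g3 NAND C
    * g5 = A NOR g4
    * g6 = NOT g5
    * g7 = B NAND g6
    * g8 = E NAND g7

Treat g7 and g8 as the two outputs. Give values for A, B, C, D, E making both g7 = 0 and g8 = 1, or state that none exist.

A=0 B=1 C=0 D=1 E=1

Check with A=0 B=1 C=0 D=1 E=1:
g1 = C NAND D = 0 NAND 1 = 1
g2 = NOT g1 = NOT 1 = 0
g3 = g1 XOR g2 = 1 XOR 0 = 1
g4 = g3 NAND C = 1 NAND 0 = 1
g5 = A NOR g4 = 0 NOR 1 = 0
g6 = NOT g5 = NOT 0 = 1
g7 = B NAND g6 = 1 NAND 1 = 0
g8 = E NAND g7 = 1 NAND 0 = 1
So g7 = 0 and g8 = 1.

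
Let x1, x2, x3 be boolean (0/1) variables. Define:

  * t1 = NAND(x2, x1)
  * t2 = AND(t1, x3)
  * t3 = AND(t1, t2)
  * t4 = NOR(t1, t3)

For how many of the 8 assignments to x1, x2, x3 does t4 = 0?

6

t4 = NOR(t1, t3) must be 0, so at least one of t1, t3 is 1.
Satisfying assignments:
  x1=0, x2=0, x3=0
  x1=0, x2=0, x3=1
  x1=0, x2=1, x3=0
  x1=0, x2=1, x3=1
  x1=1, x2=0, x3=0
  x1=1, x2=0, x3=1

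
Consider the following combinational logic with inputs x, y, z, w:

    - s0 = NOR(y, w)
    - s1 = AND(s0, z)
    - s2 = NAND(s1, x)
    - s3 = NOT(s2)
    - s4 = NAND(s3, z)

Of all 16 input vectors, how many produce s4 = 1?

s4 = NAND(s3, z) must be 1, so at least one of s3, z is 0.
Enumerating the 16 input combinations, 15 give s4 = 1 and 1 give s4 = 0.

15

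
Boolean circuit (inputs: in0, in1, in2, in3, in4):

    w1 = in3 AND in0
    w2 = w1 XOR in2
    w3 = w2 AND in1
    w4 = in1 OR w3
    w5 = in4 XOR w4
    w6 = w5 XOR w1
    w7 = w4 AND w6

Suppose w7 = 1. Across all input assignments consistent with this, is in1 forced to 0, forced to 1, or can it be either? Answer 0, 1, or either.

w7 = w4 AND w6 must be 1, so both w4 = 1 and w6 = 1.
w4 = in1 OR w3 must be 1, so at least one of in1, w3 is 1.
w6 = w5 XOR w1 must be 1, so w5 and w1 differ.
Every assignment with w7 = 1 has in1 = 1; there are 8 such assignment(s).

1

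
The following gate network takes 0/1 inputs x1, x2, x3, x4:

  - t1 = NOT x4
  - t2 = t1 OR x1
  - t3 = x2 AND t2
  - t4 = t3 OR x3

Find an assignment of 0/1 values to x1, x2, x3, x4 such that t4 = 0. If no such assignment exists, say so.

x1=1 x2=0 x3=0 x4=0

t4 = t3 OR x3 must be 0, so both t3 = 0 and x3 = 0.
t3 = x2 AND t2 must be 0, so at least one of x2, t2 is 0.
Check with x1=1 x2=0 x3=0 x4=0:
t1 = NOT x4 = NOT 0 = 1
t2 = t1 OR x1 = 1 OR 1 = 1
t3 = x2 AND t2 = 0 AND 1 = 0
t4 = t3 OR x3 = 0 OR 0 = 0
So t4 = 0 as required.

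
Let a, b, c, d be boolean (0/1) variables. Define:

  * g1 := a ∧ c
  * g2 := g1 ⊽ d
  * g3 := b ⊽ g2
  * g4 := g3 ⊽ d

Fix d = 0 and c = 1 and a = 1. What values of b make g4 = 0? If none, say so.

b=0

Check with d = 0 and c = 1 and a = 1 and b=0:
g1 = a ∧ c = 1 ∧ 1 = 1
g2 = g1 ⊽ d = 1 ⊽ 0 = 0
g3 = b ⊽ g2 = 0 ⊽ 0 = 1
g4 = g3 ⊽ d = 1 ⊽ 0 = 0
So g4 = 0.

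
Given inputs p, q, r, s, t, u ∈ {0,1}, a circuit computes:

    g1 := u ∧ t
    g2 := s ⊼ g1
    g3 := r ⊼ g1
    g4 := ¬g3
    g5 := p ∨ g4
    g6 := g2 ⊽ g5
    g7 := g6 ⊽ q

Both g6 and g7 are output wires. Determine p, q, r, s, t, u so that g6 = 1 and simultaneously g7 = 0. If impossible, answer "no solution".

p=0, q=0, r=0, s=1, t=1, u=1

Check with p=0, q=0, r=0, s=1, t=1, u=1:
g1 = u ∧ t = 1 ∧ 1 = 1
g2 = s ⊼ g1 = 1 ⊼ 1 = 0
g3 = r ⊼ g1 = 0 ⊼ 1 = 1
g4 = ¬g3 = ¬1 = 0
g5 = p ∨ g4 = 0 ∨ 0 = 0
g6 = g2 ⊽ g5 = 0 ⊽ 0 = 1
g7 = g6 ⊽ q = 1 ⊽ 0 = 0
So g6 = 1 and g7 = 0.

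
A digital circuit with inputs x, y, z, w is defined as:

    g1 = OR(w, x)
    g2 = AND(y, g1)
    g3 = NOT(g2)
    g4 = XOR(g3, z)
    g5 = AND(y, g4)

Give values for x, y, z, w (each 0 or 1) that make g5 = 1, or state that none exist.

g5 = AND(y, g4) must be 1, so both y = 1 and g4 = 1.
Check with x=0, y=1, z=1, w=1:
g1 = OR(w, x) = OR(1, 0) = 1
g2 = AND(y, g1) = AND(1, 1) = 1
g3 = NOT(g2) = NOT 1 = 0
g4 = XOR(g3, z) = XOR(0, 1) = 1
g5 = AND(y, g4) = AND(1, 1) = 1
So g5 = 1 as required.

x=0, y=1, z=1, w=1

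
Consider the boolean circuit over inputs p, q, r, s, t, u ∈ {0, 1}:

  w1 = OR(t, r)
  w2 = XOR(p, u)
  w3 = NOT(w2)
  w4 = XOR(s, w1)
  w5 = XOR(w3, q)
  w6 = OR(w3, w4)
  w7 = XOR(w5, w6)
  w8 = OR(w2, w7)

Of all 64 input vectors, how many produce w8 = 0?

16

w8 = OR(w2, w7) must be 0, so both w2 = 0 and w7 = 0.
w2 = XOR(p, u) must be 0, so p and u are equal.
w7 = XOR(w5, w6) must be 0, so w5 and w6 are equal.
Enumerating the 64 input combinations, 16 give w8 = 0 and 48 give w8 = 1.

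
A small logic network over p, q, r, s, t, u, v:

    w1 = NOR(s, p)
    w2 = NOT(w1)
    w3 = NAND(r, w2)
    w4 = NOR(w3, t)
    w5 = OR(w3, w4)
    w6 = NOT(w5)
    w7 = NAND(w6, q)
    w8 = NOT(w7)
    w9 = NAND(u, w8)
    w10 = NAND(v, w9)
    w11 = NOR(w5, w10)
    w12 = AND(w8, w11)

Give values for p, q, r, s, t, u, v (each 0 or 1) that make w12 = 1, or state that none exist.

w12 = AND(w8, w11) must be 1, so both w8 = 1 and w11 = 1.
Check with p=1, q=1, r=1, s=1, t=1, u=0, v=1:
w1 = NOR(s, p) = NOR(1, 1) = 0
w2 = NOT(w1) = NOT 0 = 1
w3 = NAND(r, w2) = NAND(1, 1) = 0
w4 = NOR(w3, t) = NOR(0, 1) = 0
w5 = OR(w3, w4) = OR(0, 0) = 0
w6 = NOT(w5) = NOT 0 = 1
w7 = NAND(w6, q) = NAND(1, 1) = 0
w8 = NOT(w7) = NOT 0 = 1
w9 = NAND(u, w8) = NAND(0, 1) = 1
w10 = NAND(v, w9) = NAND(1, 1) = 0
w11 = NOR(w5, w10) = NOR(0, 0) = 1
w12 = AND(w8, w11) = AND(1, 1) = 1
So w12 = 1 as required.

p=1, q=1, r=1, s=1, t=1, u=0, v=1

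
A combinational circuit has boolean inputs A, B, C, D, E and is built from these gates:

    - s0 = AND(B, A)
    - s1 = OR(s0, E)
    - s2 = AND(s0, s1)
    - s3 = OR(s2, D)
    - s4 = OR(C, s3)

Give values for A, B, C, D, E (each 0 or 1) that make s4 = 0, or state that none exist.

Check with A=0 B=1 C=0 D=0 E=1:
s0 = AND(B, A) = AND(1, 0) = 0
s1 = OR(s0, E) = OR(0, 1) = 1
s2 = AND(s0, s1) = AND(0, 1) = 0
s3 = OR(s2, D) = OR(0, 0) = 0
s4 = OR(C, s3) = OR(0, 0) = 0
So s4 = 0 as required.

A=0 B=1 C=0 D=0 E=1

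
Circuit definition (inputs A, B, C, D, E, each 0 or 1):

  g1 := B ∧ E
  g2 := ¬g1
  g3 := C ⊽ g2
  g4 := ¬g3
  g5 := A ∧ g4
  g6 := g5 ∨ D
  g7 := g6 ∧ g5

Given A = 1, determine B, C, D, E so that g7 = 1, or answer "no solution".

B=0, C=0, D=0, E=1

Check with A = 1 and B=0, C=0, D=0, E=1:
g1 = B ∧ E = 0 ∧ 1 = 0
g2 = ¬g1 = ¬0 = 1
g3 = C ⊽ g2 = 0 ⊽ 1 = 0
g4 = ¬g3 = ¬0 = 1
g5 = A ∧ g4 = 1 ∧ 1 = 1
g6 = g5 ∨ D = 1 ∨ 0 = 1
g7 = g6 ∧ g5 = 1 ∧ 1 = 1
So g7 = 1.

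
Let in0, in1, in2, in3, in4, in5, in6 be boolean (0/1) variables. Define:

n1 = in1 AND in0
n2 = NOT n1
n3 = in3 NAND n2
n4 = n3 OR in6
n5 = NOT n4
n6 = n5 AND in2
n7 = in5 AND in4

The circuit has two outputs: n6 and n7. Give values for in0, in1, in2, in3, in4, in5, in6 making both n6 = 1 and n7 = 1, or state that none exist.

in0=1, in1=0, in2=1, in3=1, in4=1, in5=1, in6=0

Check with in0=1, in1=0, in2=1, in3=1, in4=1, in5=1, in6=0:
n1 = in1 AND in0 = 0 AND 1 = 0
n2 = NOT n1 = NOT 0 = 1
n3 = in3 NAND n2 = 1 NAND 1 = 0
n4 = n3 OR in6 = 0 OR 0 = 0
n5 = NOT n4 = NOT 0 = 1
n6 = n5 AND in2 = 1 AND 1 = 1
n7 = in5 AND in4 = 1 AND 1 = 1
So n6 = 1 and n7 = 1.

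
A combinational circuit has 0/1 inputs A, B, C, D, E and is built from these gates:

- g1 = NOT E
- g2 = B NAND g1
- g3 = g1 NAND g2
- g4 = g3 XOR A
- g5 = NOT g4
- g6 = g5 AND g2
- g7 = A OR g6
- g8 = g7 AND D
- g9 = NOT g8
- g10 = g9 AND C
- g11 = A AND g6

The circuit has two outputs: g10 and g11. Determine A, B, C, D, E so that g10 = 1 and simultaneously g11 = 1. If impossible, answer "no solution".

Check with A=1 B=0 C=1 D=0 E=1:
g1 = NOT E = NOT 1 = 0
g2 = B NAND g1 = 0 NAND 0 = 1
g3 = g1 NAND g2 = 0 NAND 1 = 1
g4 = g3 XOR A = 1 XOR 1 = 0
g5 = NOT g4 = NOT 0 = 1
g6 = g5 AND g2 = 1 AND 1 = 1
g7 = A OR g6 = 1 OR 1 = 1
g8 = g7 AND D = 1 AND 0 = 0
g9 = NOT g8 = NOT 0 = 1
g10 = g9 AND C = 1 AND 1 = 1
g11 = A AND g6 = 1 AND 1 = 1
So g10 = 1 and g11 = 1.

A=1 B=0 C=1 D=0 E=1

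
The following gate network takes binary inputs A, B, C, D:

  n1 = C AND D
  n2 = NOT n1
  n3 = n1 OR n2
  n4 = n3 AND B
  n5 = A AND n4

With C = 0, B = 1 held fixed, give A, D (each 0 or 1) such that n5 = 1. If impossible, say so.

n5 = A AND n4 must be 1, so both A = 1 and n4 = 1.
n4 = n3 AND B must be 1, so both n3 = 1 and B = 1.
Check with C = 0, B = 1 and A=1, D=0:
n1 = C AND D = 0 AND 0 = 0
n2 = NOT n1 = NOT 0 = 1
n3 = n1 OR n2 = 0 OR 1 = 1
n4 = n3 AND B = 1 AND 1 = 1
n5 = A AND n4 = 1 AND 1 = 1
So n5 = 1.

A=1 D=0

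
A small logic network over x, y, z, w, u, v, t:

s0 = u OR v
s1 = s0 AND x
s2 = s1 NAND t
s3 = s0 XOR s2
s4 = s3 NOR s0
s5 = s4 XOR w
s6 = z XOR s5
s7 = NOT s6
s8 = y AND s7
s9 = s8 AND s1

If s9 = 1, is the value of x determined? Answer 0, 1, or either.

1

s9 = s8 AND s1 must be 1, so both s8 = 1 and s1 = 1.
Every assignment with s9 = 1 has x = 1; there are 12 such assignment(s).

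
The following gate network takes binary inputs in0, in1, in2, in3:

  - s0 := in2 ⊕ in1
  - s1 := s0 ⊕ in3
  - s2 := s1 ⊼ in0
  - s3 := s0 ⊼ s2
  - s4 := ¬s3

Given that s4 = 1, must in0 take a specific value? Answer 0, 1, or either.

either

Both values of in0 occur among assignments with s4 = 1:
  in0=0: in0=0, in1=0, in2=1, in3=0
  in0=1: in0=1, in1=0, in2=1, in3=1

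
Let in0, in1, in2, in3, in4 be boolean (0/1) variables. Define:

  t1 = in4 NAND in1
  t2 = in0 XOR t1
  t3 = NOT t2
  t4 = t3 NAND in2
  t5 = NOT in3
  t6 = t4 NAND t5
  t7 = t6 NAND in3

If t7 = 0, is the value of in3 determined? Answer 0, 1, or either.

1

t7 = t6 NAND in3 must be 0, so both t6 = 1 and in3 = 1.
t6 = t4 NAND t5 must be 1, so at least one of t4, t5 is 0.
Every assignment with t7 = 0 has in3 = 1; there are 16 such assignment(s).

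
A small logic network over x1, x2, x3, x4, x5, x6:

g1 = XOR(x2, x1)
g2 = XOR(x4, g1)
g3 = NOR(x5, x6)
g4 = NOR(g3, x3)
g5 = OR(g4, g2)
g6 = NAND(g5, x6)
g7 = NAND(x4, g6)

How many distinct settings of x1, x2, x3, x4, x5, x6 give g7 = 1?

g7 = NAND(x4, g6) must be 1, so at least one of x4, g6 is 0.
Enumerating the 64 input combinations, 44 give g7 = 1 and 20 give g7 = 0.

44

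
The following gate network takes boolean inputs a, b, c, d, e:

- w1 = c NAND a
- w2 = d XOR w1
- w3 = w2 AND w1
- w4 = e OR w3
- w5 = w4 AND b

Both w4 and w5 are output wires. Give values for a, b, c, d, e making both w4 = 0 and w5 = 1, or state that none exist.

Across all 32 input combinations, none give both w4 = 0 and w5 = 1.

no solution exists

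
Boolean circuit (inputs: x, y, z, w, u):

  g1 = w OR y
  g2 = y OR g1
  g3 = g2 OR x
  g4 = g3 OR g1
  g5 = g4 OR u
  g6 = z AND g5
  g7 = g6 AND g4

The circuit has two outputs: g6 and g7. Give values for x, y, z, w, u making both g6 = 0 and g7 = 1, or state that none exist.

Across all 32 input combinations, none give both g6 = 0 and g7 = 1.

no solution exists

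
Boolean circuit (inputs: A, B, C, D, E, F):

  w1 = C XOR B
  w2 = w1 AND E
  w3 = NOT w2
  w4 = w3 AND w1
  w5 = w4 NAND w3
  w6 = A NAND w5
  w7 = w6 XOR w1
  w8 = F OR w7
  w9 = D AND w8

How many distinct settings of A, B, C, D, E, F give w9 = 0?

w9 = D AND w8 must be 0, so at least one of D, w8 is 0.
Enumerating the 64 input combinations, 42 give w9 = 0 and 22 give w9 = 1.

42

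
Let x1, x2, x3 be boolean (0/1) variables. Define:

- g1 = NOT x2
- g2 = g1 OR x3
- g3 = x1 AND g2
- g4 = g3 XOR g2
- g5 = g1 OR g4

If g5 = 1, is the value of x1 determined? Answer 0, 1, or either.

either

Both values of x1 occur among assignments with g5 = 1:
  x1=0: x1=0, x2=0, x3=0
  x1=1: x1=1, x2=0, x3=0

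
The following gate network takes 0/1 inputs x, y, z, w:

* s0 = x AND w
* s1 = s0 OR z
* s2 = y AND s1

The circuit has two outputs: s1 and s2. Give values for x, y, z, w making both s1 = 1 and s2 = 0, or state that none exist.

x=0 y=0 z=1 w=0

Check with x=0 y=0 z=1 w=0:
s0 = x AND w = 0 AND 0 = 0
s1 = s0 OR z = 0 OR 1 = 1
s2 = y AND s1 = 0 AND 1 = 0
So s1 = 1 and s2 = 0.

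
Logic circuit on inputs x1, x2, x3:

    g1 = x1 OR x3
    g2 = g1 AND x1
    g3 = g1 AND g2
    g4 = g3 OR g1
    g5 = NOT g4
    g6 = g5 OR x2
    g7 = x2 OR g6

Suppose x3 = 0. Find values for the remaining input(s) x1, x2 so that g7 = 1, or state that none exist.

g7 = x2 OR g6 must be 1, so at least one of x2, g6 is 1.
Check with x3 = 0 and x1=1, x2=1:
g1 = x1 OR x3 = 1 OR 0 = 1
g2 = g1 AND x1 = 1 AND 1 = 1
g3 = g1 AND g2 = 1 AND 1 = 1
g4 = g3 OR g1 = 1 OR 1 = 1
g5 = NOT g4 = NOT 1 = 0
g6 = g5 OR x2 = 0 OR 1 = 1
g7 = x2 OR g6 = 1 OR 1 = 1
So g7 = 1.

x1=1, x2=1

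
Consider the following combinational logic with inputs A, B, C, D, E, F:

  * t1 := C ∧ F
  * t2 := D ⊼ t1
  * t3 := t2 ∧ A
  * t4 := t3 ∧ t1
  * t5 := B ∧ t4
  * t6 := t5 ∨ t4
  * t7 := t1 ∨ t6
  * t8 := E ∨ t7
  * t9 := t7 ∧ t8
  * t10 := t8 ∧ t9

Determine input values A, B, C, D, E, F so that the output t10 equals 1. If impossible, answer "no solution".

t10 = t8 ∧ t9 must be 1, so both t8 = 1 and t9 = 1.
t8 = E ∨ t7 must be 1, so at least one of E, t7 is 1.
Check with A=1, B=1, C=1, D=1, E=0, F=1:
t1 = C ∧ F = 1 ∧ 1 = 1
t2 = D ⊼ t1 = 1 ⊼ 1 = 0
t3 = t2 ∧ A = 0 ∧ 1 = 0
t4 = t3 ∧ t1 = 0 ∧ 1 = 0
t5 = B ∧ t4 = 1 ∧ 0 = 0
t6 = t5 ∨ t4 = 0 ∨ 0 = 0
t7 = t1 ∨ t6 = 1 ∨ 0 = 1
t8 = E ∨ t7 = 0 ∨ 1 = 1
t9 = t7 ∧ t8 = 1 ∧ 1 = 1
t10 = t8 ∧ t9 = 1 ∧ 1 = 1
So t10 = 1 as required.

A=1, B=1, C=1, D=1, E=0, F=1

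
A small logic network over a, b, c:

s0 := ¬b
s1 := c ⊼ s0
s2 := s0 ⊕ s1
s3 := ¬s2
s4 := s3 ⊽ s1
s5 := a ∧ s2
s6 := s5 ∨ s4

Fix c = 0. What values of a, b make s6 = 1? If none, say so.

a=1, b=1

s6 = s5 ∨ s4 must be 1, so at least one of s5, s4 is 1.
Check with c = 0 and a=1, b=1:
s0 = ¬b = ¬1 = 0
s1 = c ⊼ s0 = 0 ⊼ 0 = 1
s2 = s0 ⊕ s1 = 0 ⊕ 1 = 1
s3 = ¬s2 = ¬1 = 0
s4 = s3 ⊽ s1 = 0 ⊽ 1 = 0
s5 = a ∧ s2 = 1 ∧ 1 = 1
s6 = s5 ∨ s4 = 1 ∨ 0 = 1
So s6 = 1.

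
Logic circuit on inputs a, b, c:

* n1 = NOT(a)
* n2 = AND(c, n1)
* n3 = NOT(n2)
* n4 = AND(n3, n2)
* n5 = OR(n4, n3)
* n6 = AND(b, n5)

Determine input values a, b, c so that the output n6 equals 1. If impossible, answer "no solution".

a=1 b=1 c=0

Check with a=1 b=1 c=0:
n1 = NOT(a) = NOT 1 = 0
n2 = AND(c, n1) = AND(0, 0) = 0
n3 = NOT(n2) = NOT 0 = 1
n4 = AND(n3, n2) = AND(1, 0) = 0
n5 = OR(n4, n3) = OR(0, 1) = 1
n6 = AND(b, n5) = AND(1, 1) = 1
So n6 = 1 as required.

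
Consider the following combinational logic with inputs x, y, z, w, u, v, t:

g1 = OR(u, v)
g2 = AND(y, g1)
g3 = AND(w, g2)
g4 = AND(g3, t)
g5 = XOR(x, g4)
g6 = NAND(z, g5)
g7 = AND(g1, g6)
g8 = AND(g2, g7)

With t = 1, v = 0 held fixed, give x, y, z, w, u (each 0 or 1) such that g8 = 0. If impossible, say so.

g8 = AND(g2, g7) must be 0, so at least one of g2, g7 is 0.
Check with t = 1, v = 0 and x=0, y=0, z=1, w=1, u=0:
g1 = OR(u, v) = OR(0, 0) = 0
g2 = AND(y, g1) = AND(0, 0) = 0
g3 = AND(w, g2) = AND(1, 0) = 0
g4 = AND(g3, t) = AND(0, 1) = 0
g5 = XOR(x, g4) = XOR(0, 0) = 0
g6 = NAND(z, g5) = NAND(1, 0) = 1
g7 = AND(g1, g6) = AND(0, 1) = 0
g8 = AND(g2, g7) = AND(0, 0) = 0
So g8 = 0.

x=0, y=0, z=1, w=1, u=0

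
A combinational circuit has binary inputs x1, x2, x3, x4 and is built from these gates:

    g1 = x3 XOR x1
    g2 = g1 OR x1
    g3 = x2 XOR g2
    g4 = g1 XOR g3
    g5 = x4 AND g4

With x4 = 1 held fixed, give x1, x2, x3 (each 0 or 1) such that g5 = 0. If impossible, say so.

Check with x4 = 1 and x1=0, x2=0, x3=0:
g1 = x3 XOR x1 = 0 XOR 0 = 0
g2 = g1 OR x1 = 0 OR 0 = 0
g3 = x2 XOR g2 = 0 XOR 0 = 0
g4 = g1 XOR g3 = 0 XOR 0 = 0
g5 = x4 AND g4 = 1 AND 0 = 0
So g5 = 0.

x1=0, x2=0, x3=0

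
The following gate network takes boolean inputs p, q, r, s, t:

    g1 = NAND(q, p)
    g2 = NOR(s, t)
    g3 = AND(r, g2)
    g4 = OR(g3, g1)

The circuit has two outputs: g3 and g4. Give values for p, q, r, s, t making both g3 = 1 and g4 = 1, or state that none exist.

p=1 q=1 r=1 s=0 t=0

Check with p=1 q=1 r=1 s=0 t=0:
g1 = NAND(q, p) = NAND(1, 1) = 0
g2 = NOR(s, t) = NOR(0, 0) = 1
g3 = AND(r, g2) = AND(1, 1) = 1
g4 = OR(g3, g1) = OR(1, 0) = 1
So g3 = 1 and g4 = 1.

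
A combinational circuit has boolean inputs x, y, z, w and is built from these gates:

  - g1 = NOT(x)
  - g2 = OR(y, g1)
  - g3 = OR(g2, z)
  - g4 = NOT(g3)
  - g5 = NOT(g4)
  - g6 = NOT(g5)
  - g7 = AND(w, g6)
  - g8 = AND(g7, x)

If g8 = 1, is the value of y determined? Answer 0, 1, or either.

g8 = AND(g7, x) must be 1, so both g7 = 1 and x = 1.
g7 = AND(w, g6) must be 1, so both w = 1 and g6 = 1.
g6 = NOT(g5) must be 1, so g5 = 0.
Every assignment with g8 = 1 has y = 0; there are 1 such assignment(s).
  x=1, y=0, z=0, w=1

0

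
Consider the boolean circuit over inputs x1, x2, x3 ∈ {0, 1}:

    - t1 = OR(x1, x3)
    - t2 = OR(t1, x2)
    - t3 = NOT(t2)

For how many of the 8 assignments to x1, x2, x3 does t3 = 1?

1

t3 = NOT(t2) must be 1, so t2 = 0.
Satisfying assignments:
  x1=0, x2=0, x3=0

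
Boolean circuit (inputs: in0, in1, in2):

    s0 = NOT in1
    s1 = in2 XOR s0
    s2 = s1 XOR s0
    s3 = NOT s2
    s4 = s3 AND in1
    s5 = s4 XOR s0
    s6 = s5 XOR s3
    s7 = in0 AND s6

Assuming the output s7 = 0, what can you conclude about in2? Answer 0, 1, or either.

either

Both values of in2 occur among assignments with s7 = 0:
  in2=0: in0=0, in1=0, in2=0
  in2=1: in0=0, in1=0, in2=1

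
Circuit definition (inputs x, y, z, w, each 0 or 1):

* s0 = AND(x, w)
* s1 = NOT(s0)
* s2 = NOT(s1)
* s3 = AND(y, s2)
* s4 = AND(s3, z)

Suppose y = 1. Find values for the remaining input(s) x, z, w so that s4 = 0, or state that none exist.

Check with y = 1 and x=0, z=0, w=0:
s0 = AND(x, w) = AND(0, 0) = 0
s1 = NOT(s0) = NOT 0 = 1
s2 = NOT(s1) = NOT 1 = 0
s3 = AND(y, s2) = AND(1, 0) = 0
s4 = AND(s3, z) = AND(0, 0) = 0
So s4 = 0.

x=0, z=0, w=0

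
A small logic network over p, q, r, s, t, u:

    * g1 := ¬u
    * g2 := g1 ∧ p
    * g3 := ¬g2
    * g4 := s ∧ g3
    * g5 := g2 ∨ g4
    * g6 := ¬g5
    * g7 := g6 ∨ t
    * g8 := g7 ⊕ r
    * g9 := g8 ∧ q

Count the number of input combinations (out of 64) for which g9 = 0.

g9 = g8 ∧ q must be 0, so at least one of g8, q is 0.
Enumerating the 64 input combinations, 48 give g9 = 0 and 16 give g9 = 1.

48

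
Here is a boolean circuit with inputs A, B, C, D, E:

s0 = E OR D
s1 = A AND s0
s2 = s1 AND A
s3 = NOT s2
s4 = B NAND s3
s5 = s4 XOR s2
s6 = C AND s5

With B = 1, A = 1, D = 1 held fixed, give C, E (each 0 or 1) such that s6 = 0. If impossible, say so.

C=1, E=1

Check with B = 1, A = 1, D = 1 and C=1, E=1:
s0 = E OR D = 1 OR 1 = 1
s1 = A AND s0 = 1 AND 1 = 1
s2 = s1 AND A = 1 AND 1 = 1
s3 = NOT s2 = NOT 1 = 0
s4 = B NAND s3 = 1 NAND 0 = 1
s5 = s4 XOR s2 = 1 XOR 1 = 0
s6 = C AND s5 = 1 AND 0 = 0
So s6 = 0.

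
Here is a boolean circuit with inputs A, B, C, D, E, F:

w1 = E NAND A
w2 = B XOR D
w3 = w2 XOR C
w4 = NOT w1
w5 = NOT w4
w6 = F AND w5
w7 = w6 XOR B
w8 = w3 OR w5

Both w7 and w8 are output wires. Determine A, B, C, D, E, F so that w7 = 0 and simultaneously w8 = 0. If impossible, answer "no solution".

Check with A=1, B=0, C=1, D=1, E=1, F=0:
w1 = E NAND A = 1 NAND 1 = 0
w2 = B XOR D = 0 XOR 1 = 1
w3 = w2 XOR C = 1 XOR 1 = 0
w4 = NOT w1 = NOT 0 = 1
w5 = NOT w4 = NOT 1 = 0
w6 = F AND w5 = 0 AND 0 = 0
w7 = w6 XOR B = 0 XOR 0 = 0
w8 = w3 OR w5 = 0 OR 0 = 0
So w7 = 0 and w8 = 0.

A=1, B=0, C=1, D=1, E=1, F=0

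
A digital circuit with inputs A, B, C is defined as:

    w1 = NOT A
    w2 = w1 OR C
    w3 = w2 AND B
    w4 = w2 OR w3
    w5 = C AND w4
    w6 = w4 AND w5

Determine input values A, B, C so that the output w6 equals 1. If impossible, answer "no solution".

Check with A=1 B=1 C=1:
w1 = NOT A = NOT 1 = 0
w2 = w1 OR C = 0 OR 1 = 1
w3 = w2 AND B = 1 AND 1 = 1
w4 = w2 OR w3 = 1 OR 1 = 1
w5 = C AND w4 = 1 AND 1 = 1
w6 = w4 AND w5 = 1 AND 1 = 1
So w6 = 1 as required.

A=1 B=1 C=1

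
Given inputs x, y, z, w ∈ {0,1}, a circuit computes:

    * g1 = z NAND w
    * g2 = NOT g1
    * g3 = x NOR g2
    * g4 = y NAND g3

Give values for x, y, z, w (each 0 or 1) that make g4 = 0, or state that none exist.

Check with x=0 y=1 z=1 w=0:
g1 = z NAND w = 1 NAND 0 = 1
g2 = NOT g1 = NOT 1 = 0
g3 = x NOR g2 = 0 NOR 0 = 1
g4 = y NAND g3 = 1 NAND 1 = 0
So g4 = 0 as required.

x=0 y=1 z=1 w=0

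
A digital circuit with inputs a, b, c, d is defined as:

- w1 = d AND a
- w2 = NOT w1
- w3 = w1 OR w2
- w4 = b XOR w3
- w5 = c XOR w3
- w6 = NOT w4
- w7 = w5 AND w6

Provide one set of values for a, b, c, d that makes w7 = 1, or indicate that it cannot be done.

a=1, b=1, c=0, d=1

w7 = w5 AND w6 must be 1, so both w5 = 1 and w6 = 1.
w5 = c XOR w3 must be 1, so c and w3 differ.
Check with a=1, b=1, c=0, d=1:
w1 = d AND a = 1 AND 1 = 1
w2 = NOT w1 = NOT 1 = 0
w3 = w1 OR w2 = 1 OR 0 = 1
w4 = b XOR w3 = 1 XOR 1 = 0
w5 = c XOR w3 = 0 XOR 1 = 1
w6 = NOT w4 = NOT 0 = 1
w7 = w5 AND w6 = 1 AND 1 = 1
So w7 = 1 as required.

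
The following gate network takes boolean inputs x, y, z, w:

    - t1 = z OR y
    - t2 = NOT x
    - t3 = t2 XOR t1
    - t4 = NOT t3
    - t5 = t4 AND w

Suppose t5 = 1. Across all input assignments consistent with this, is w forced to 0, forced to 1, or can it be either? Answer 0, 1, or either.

t5 = t4 AND w must be 1, so both t4 = 1 and w = 1.
t4 = NOT t3 must be 1, so t3 = 0.
Every assignment with t5 = 1 has w = 1; there are 4 such assignment(s).
  x=0, y=0, z=1, w=1
  x=0, y=1, z=0, w=1
  x=0, y=1, z=1, w=1
  x=1, y=0, z=0, w=1

1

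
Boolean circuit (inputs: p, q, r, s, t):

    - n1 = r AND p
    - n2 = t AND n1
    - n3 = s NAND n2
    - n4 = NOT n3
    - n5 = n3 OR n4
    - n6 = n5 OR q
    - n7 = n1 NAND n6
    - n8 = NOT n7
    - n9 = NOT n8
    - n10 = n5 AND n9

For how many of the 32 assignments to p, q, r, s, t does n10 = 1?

n10 = n5 AND n9 must be 1, so both n5 = 1 and n9 = 1.
Enumerating the 32 input combinations, 24 give n10 = 1 and 8 give n10 = 0.

24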